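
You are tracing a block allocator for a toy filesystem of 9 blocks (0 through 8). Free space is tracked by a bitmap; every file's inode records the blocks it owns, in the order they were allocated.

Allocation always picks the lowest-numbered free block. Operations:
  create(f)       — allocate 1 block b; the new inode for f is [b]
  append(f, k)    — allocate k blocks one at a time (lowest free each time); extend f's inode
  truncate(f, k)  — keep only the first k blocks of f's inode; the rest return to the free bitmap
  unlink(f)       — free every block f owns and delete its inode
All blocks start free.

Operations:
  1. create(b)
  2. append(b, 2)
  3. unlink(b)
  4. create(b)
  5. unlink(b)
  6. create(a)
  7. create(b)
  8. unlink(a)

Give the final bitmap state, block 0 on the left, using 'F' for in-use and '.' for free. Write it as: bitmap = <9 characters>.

bitmap = .F.......

create(b): bitmap=F........ | b=[0]
append(b, 2): bitmap=FFF...... | b=[0, 1, 2]
unlink(b): bitmap=......... | 
create(b): bitmap=F........ | b=[0]
unlink(b): bitmap=......... | 
create(a): bitmap=F........ | a=[0]
create(b): bitmap=FF....... | a=[0] b=[1]
unlink(a): bitmap=.F....... | b=[1]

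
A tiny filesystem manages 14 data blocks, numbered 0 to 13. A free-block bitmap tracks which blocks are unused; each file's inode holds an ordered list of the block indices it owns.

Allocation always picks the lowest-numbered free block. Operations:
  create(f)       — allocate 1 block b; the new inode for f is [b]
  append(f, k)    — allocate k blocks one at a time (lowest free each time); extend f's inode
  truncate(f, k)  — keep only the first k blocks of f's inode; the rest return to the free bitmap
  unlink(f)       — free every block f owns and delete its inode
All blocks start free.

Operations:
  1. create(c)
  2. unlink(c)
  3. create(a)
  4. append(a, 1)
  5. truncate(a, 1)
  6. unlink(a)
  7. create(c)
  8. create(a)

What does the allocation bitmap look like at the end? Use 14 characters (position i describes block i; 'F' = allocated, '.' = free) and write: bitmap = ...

after create(c) → c:[0]  free=[F.............]
after unlink(c) →   free=[..............]
after create(a) → a:[0]  free=[F.............]
after append(a, 1) → a:[0, 1]  free=[FF............]
after truncate(a, 1) → a:[0]  free=[F.............]
after unlink(a) →   free=[..............]
after create(c) → c:[0]  free=[F.............]
after create(a) → a:[1], c:[0]  free=[FF............]

bitmap = FF............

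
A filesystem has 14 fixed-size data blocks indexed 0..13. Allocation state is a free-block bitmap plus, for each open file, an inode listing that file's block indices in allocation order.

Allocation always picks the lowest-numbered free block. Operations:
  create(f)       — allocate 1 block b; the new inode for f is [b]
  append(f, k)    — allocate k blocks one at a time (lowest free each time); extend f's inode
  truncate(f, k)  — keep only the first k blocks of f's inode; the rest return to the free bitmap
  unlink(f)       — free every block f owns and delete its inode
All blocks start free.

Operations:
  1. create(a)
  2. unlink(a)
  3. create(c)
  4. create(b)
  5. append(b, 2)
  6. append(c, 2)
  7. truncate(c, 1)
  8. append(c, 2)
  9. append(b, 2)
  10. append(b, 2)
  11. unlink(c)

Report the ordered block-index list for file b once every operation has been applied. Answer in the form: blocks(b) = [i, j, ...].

create(a): bitmap=F............. | a=[0]
unlink(a): bitmap=.............. | 
create(c): bitmap=F............. | c=[0]
create(b): bitmap=FF............ | b=[1] c=[0]
append(b, 2): bitmap=FFFF.......... | b=[1, 2, 3] c=[0]
append(c, 2): bitmap=FFFFFF........ | b=[1, 2, 3] c=[0, 4, 5]
truncate(c, 1): bitmap=FFFF.......... | b=[1, 2, 3] c=[0]
append(c, 2): bitmap=FFFFFF........ | b=[1, 2, 3] c=[0, 4, 5]
append(b, 2): bitmap=FFFFFFFF...... | b=[1, 2, 3, 6, 7] c=[0, 4, 5]
append(b, 2): bitmap=FFFFFFFFFF.... | b=[1, 2, 3, 6, 7, 8, 9] c=[0, 4, 5]
unlink(c): bitmap=.FFF..FFFF.... | b=[1, 2, 3, 6, 7, 8, 9]

blocks(b) = [1, 2, 3, 6, 7, 8, 9]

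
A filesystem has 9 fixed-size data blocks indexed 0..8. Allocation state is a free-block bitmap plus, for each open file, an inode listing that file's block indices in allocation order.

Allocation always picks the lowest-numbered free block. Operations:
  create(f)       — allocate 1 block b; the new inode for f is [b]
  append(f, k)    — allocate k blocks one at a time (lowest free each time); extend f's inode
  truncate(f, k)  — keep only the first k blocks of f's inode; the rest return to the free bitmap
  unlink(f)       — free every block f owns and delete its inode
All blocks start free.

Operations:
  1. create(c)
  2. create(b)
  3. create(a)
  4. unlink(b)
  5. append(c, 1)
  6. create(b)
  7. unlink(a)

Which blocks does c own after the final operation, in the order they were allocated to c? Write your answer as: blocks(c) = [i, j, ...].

create(c): bitmap=F........ | c=[0]
create(b): bitmap=FF....... | b=[1] c=[0]
create(a): bitmap=FFF...... | a=[2] b=[1] c=[0]
unlink(b): bitmap=F.F...... | a=[2] c=[0]
append(c, 1): bitmap=FFF...... | a=[2] c=[0, 1]
create(b): bitmap=FFFF..... | a=[2] b=[3] c=[0, 1]
unlink(a): bitmap=FF.F..... | b=[3] c=[0, 1]

blocks(c) = [0, 1]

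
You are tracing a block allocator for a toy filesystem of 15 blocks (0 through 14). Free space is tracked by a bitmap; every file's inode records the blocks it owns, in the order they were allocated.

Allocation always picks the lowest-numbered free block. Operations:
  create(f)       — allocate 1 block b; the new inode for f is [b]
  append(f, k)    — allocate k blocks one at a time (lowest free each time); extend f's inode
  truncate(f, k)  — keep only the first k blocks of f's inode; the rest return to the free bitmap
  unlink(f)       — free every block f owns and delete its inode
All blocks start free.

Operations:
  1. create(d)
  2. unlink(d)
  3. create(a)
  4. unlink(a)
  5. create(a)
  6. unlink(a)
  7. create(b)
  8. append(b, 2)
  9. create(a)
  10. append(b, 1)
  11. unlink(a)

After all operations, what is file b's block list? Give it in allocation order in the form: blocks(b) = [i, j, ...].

after create(d) → d:[0]  free=[F..............]
after unlink(d) →   free=[...............]
after create(a) → a:[0]  free=[F..............]
after unlink(a) →   free=[...............]
after create(a) → a:[0]  free=[F..............]
after unlink(a) →   free=[...............]
after create(b) → b:[0]  free=[F..............]
after append(b, 2) → b:[0, 1, 2]  free=[FFF............]
after create(a) → a:[3], b:[0, 1, 2]  free=[FFFF...........]
after append(b, 1) → a:[3], b:[0, 1, 2, 4]  free=[FFFFF..........]
after unlink(a) → b:[0, 1, 2, 4]  free=[FFF.F..........]

blocks(b) = [0, 1, 2, 4]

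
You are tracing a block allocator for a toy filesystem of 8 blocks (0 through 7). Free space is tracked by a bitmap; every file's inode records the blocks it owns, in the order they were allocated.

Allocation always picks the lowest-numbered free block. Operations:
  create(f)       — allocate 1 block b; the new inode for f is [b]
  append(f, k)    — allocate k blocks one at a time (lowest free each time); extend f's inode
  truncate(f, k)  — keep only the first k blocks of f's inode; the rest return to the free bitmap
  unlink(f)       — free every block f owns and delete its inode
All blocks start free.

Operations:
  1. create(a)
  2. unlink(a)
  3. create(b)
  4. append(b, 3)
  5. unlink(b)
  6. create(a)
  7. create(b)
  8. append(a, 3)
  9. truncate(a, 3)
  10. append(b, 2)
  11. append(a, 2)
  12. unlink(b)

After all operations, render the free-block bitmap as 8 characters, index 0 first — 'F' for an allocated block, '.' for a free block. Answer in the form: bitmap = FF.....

  1. create(a)  ⇒  F.......  {a→[0]}
  2. unlink(a)  ⇒  ........  {}
  3. create(b)  ⇒  F.......  {b→[0]}
  4. append(b, 3)  ⇒  FFFF....  {b→[0, 1, 2, 3]}
  5. unlink(b)  ⇒  ........  {}
  6. create(a)  ⇒  F.......  {a→[0]}
  7. create(b)  ⇒  FF......  {a→[0]; b→[1]}
  8. append(a, 3)  ⇒  FFFFF...  {a→[0, 2, 3, 4]; b→[1]}
  9. truncate(a, 3)  ⇒  FFFF....  {a→[0, 2, 3]; b→[1]}
  10. append(b, 2)  ⇒  FFFFFF..  {a→[0, 2, 3]; b→[1, 4, 5]}
  11. append(a, 2)  ⇒  FFFFFFFF  {a→[0, 2, 3, 6, 7]; b→[1, 4, 5]}
  12. unlink(b)  ⇒  F.FF..FF  {a→[0, 2, 3, 6, 7]}

bitmap = F.FF..FF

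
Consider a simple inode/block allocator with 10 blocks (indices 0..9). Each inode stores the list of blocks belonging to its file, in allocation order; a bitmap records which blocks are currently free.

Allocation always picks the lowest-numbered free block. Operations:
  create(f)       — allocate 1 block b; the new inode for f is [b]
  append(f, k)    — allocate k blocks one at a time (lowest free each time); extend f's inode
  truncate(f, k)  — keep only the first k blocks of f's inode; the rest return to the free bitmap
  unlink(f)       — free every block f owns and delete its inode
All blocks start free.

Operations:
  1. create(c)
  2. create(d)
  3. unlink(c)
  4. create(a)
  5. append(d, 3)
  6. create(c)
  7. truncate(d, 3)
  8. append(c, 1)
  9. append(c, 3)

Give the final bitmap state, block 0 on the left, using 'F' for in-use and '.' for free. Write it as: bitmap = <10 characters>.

bitmap = FFFFFFFFF.

after create(c) → c:[0]  free=[F.........]
after create(d) → c:[0], d:[1]  free=[FF........]
after unlink(c) → d:[1]  free=[.F........]
after create(a) → a:[0], d:[1]  free=[FF........]
after append(d, 3) → a:[0], d:[1, 2, 3, 4]  free=[FFFFF.....]
after create(c) → a:[0], c:[5], d:[1, 2, 3, 4]  free=[FFFFFF....]
after truncate(d, 3) → a:[0], c:[5], d:[1, 2, 3]  free=[FFFF.F....]
after append(c, 1) → a:[0], c:[5, 4], d:[1, 2, 3]  free=[FFFFFF....]
after append(c, 3) → a:[0], c:[5, 4, 6, 7, 8], d:[1, 2, 3]  free=[FFFFFFFFF.]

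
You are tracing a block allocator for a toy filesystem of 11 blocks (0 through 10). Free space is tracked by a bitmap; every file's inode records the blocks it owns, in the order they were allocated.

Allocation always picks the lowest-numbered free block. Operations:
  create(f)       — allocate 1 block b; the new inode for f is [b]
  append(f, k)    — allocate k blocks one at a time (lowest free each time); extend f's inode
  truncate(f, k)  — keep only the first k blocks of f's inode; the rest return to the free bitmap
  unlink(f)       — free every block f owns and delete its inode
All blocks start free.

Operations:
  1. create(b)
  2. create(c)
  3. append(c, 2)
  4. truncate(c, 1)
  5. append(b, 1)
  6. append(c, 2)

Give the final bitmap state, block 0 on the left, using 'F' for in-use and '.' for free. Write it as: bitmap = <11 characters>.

bitmap = FFFFF......

after create(b) → b:[0]  free=[F..........]
after create(c) → b:[0], c:[1]  free=[FF.........]
after append(c, 2) → b:[0], c:[1, 2, 3]  free=[FFFF.......]
after truncate(c, 1) → b:[0], c:[1]  free=[FF.........]
after append(b, 1) → b:[0, 2], c:[1]  free=[FFF........]
after append(c, 2) → b:[0, 2], c:[1, 3, 4]  free=[FFFFF......]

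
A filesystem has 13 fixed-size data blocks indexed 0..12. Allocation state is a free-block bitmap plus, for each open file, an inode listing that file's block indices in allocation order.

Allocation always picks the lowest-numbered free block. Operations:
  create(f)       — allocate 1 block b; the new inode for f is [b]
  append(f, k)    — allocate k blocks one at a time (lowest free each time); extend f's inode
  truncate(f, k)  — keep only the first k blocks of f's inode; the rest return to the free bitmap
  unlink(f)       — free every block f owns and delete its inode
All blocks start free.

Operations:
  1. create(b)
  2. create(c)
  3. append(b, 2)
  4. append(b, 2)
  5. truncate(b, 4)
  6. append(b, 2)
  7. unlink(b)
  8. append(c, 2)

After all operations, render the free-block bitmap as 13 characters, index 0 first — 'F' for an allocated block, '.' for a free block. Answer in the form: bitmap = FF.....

bitmap = FFF..........

[1] create(b) — b=0 (map F............)
[2] create(c) — b=0 c=1 (map FF...........)
[3] append(b, 2) — b=0,2,3 c=1 (map FFFF.........)
[4] append(b, 2) — b=0,2,3,4,5 c=1 (map FFFFFF.......)
[5] truncate(b, 4) — b=0,2,3,4 c=1 (map FFFFF........)
[6] append(b, 2) — b=0,2,3,4,5,6 c=1 (map FFFFFFF......)
[7] unlink(b) — c=1 (map .F...........)
[8] append(c, 2) — c=1,0,2 (map FFF..........)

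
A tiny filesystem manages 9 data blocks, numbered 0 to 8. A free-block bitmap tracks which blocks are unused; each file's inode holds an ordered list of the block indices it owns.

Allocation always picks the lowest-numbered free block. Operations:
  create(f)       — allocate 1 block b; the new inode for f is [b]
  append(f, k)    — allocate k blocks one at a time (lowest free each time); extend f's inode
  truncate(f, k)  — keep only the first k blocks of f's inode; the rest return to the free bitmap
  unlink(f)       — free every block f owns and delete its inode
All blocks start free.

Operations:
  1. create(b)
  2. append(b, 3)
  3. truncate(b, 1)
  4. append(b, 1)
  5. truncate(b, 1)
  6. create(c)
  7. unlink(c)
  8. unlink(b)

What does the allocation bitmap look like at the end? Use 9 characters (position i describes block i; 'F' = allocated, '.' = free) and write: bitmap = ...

create(b): bitmap=F........ | b=[0]
append(b, 3): bitmap=FFFF..... | b=[0, 1, 2, 3]
truncate(b, 1): bitmap=F........ | b=[0]
append(b, 1): bitmap=FF....... | b=[0, 1]
truncate(b, 1): bitmap=F........ | b=[0]
create(c): bitmap=FF....... | b=[0] c=[1]
unlink(c): bitmap=F........ | b=[0]
unlink(b): bitmap=......... | 

bitmap = .........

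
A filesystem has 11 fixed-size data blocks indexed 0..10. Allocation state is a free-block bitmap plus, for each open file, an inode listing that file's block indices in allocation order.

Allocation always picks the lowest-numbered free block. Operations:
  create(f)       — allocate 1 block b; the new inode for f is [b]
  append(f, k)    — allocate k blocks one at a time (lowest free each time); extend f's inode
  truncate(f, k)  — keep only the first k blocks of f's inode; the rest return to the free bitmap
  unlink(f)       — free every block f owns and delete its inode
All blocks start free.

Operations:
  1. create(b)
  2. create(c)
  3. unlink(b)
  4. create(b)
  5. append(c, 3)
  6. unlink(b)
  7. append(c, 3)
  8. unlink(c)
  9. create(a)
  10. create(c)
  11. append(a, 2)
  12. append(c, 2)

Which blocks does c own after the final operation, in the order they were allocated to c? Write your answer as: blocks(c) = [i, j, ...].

  1. create(b)  ⇒  F..........  {b→[0]}
  2. create(c)  ⇒  FF.........  {b→[0]; c→[1]}
  3. unlink(b)  ⇒  .F.........  {c→[1]}
  4. create(b)  ⇒  FF.........  {b→[0]; c→[1]}
  5. append(c, 3)  ⇒  FFFFF......  {b→[0]; c→[1, 2, 3, 4]}
  6. unlink(b)  ⇒  .FFFF......  {c→[1, 2, 3, 4]}
  7. append(c, 3)  ⇒  FFFFFFF....  {c→[1, 2, 3, 4, 0, 5, 6]}
  8. unlink(c)  ⇒  ...........  {}
  9. create(a)  ⇒  F..........  {a→[0]}
  10. create(c)  ⇒  FF.........  {a→[0]; c→[1]}
  11. append(a, 2)  ⇒  FFFF.......  {a→[0, 2, 3]; c→[1]}
  12. append(c, 2)  ⇒  FFFFFF.....  {a→[0, 2, 3]; c→[1, 4, 5]}

blocks(c) = [1, 4, 5]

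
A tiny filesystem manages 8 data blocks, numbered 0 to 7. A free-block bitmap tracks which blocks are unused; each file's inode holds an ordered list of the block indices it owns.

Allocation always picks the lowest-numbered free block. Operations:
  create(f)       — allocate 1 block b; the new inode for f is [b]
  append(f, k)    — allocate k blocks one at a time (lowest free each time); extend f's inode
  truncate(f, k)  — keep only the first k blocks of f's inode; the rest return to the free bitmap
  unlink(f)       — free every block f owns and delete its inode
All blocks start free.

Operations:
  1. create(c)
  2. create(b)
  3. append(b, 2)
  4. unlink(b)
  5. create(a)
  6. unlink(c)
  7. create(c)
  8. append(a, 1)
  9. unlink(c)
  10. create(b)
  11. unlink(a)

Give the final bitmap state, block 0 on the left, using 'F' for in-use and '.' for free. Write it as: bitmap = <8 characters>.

create(c): bitmap=F....... | c=[0]
create(b): bitmap=FF...... | b=[1] c=[0]
append(b, 2): bitmap=FFFF.... | b=[1, 2, 3] c=[0]
unlink(b): bitmap=F....... | c=[0]
create(a): bitmap=FF...... | a=[1] c=[0]
unlink(c): bitmap=.F...... | a=[1]
create(c): bitmap=FF...... | a=[1] c=[0]
append(a, 1): bitmap=FFF..... | a=[1, 2] c=[0]
unlink(c): bitmap=.FF..... | a=[1, 2]
create(b): bitmap=FFF..... | a=[1, 2] b=[0]
unlink(a): bitmap=F....... | b=[0]

bitmap = F.......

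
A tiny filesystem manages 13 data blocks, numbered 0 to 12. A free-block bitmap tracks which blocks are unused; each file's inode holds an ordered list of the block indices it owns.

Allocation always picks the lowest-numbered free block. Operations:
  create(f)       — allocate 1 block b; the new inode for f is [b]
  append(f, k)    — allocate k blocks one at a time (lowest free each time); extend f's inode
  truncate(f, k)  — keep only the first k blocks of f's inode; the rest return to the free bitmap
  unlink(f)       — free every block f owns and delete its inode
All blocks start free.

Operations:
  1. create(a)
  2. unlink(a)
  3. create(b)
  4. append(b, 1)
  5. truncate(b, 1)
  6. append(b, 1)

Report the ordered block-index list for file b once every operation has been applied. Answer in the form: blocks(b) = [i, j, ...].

after create(a) → a:[0]  free=[F............]
after unlink(a) →   free=[.............]
after create(b) → b:[0]  free=[F............]
after append(b, 1) → b:[0, 1]  free=[FF...........]
after truncate(b, 1) → b:[0]  free=[F............]
after append(b, 1) → b:[0, 1]  free=[FF...........]

blocks(b) = [0, 1]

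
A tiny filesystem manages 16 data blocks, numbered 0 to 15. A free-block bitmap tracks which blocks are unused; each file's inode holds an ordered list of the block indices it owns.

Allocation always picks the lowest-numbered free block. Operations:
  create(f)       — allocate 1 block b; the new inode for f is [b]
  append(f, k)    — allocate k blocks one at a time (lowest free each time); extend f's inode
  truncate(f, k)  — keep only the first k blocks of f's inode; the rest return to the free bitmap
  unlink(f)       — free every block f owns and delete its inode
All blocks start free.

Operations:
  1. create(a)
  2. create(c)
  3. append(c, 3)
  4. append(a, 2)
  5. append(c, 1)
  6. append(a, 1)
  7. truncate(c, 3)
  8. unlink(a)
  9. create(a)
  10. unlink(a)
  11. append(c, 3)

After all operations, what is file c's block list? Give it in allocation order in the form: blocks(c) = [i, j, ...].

blocks(c) = [1, 2, 3, 0, 4, 5]

create(a): bitmap=F............... | a=[0]
create(c): bitmap=FF.............. | a=[0] c=[1]
append(c, 3): bitmap=FFFFF........... | a=[0] c=[1, 2, 3, 4]
append(a, 2): bitmap=FFFFFFF......... | a=[0, 5, 6] c=[1, 2, 3, 4]
append(c, 1): bitmap=FFFFFFFF........ | a=[0, 5, 6] c=[1, 2, 3, 4, 7]
append(a, 1): bitmap=FFFFFFFFF....... | a=[0, 5, 6, 8] c=[1, 2, 3, 4, 7]
truncate(c, 3): bitmap=FFFF.FF.F....... | a=[0, 5, 6, 8] c=[1, 2, 3]
unlink(a): bitmap=.FFF............ | c=[1, 2, 3]
create(a): bitmap=FFFF............ | a=[0] c=[1, 2, 3]
unlink(a): bitmap=.FFF............ | c=[1, 2, 3]
append(c, 3): bitmap=FFFFFF.......... | c=[1, 2, 3, 0, 4, 5]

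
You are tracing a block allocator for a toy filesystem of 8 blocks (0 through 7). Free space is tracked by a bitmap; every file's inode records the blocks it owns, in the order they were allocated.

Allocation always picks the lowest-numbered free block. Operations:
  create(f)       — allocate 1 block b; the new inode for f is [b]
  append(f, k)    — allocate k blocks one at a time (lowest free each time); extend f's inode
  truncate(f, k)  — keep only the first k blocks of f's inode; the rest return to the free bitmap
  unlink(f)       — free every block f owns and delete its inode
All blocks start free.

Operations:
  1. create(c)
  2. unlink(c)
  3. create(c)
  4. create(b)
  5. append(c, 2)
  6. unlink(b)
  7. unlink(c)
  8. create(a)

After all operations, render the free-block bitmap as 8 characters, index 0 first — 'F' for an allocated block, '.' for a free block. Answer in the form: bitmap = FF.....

[1] create(c) — c=0 (map F.......)
[2] unlink(c) —  (map ........)
[3] create(c) — c=0 (map F.......)
[4] create(b) — b=1 c=0 (map FF......)
[5] append(c, 2) — b=1 c=0,2,3 (map FFFF....)
[6] unlink(b) — c=0,2,3 (map F.FF....)
[7] unlink(c) —  (map ........)
[8] create(a) — a=0 (map F.......)

bitmap = F.......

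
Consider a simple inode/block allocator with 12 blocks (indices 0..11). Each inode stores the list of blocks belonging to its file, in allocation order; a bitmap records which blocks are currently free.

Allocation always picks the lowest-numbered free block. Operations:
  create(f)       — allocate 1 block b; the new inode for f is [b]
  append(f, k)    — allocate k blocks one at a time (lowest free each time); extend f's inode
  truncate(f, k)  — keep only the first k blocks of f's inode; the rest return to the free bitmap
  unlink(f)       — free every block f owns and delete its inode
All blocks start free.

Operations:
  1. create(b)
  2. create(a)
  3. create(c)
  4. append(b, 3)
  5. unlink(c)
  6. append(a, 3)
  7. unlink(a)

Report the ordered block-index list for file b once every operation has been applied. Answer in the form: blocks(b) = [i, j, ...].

blocks(b) = [0, 3, 4, 5]

create(b): bitmap=F........... | b=[0]
create(a): bitmap=FF.......... | a=[1] b=[0]
create(c): bitmap=FFF......... | a=[1] b=[0] c=[2]
append(b, 3): bitmap=FFFFFF...... | a=[1] b=[0, 3, 4, 5] c=[2]
unlink(c): bitmap=FF.FFF...... | a=[1] b=[0, 3, 4, 5]
append(a, 3): bitmap=FFFFFFFF.... | a=[1, 2, 6, 7] b=[0, 3, 4, 5]
unlink(a): bitmap=F..FFF...... | b=[0, 3, 4, 5]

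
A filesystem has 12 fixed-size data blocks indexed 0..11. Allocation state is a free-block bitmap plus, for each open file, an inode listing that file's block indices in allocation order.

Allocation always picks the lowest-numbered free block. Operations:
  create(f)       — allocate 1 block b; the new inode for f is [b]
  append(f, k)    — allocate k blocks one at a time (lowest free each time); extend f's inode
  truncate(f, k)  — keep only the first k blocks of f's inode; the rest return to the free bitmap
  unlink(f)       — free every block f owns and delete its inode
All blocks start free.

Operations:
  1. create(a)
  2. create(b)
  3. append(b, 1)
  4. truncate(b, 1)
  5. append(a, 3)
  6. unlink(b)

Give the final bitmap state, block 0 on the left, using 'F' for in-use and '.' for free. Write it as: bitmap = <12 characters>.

bitmap = F.FFF.......

after create(a) → a:[0]  free=[F...........]
after create(b) → a:[0], b:[1]  free=[FF..........]
after append(b, 1) → a:[0], b:[1, 2]  free=[FFF.........]
after truncate(b, 1) → a:[0], b:[1]  free=[FF..........]
after append(a, 3) → a:[0, 2, 3, 4], b:[1]  free=[FFFFF.......]
after unlink(b) → a:[0, 2, 3, 4]  free=[F.FFF.......]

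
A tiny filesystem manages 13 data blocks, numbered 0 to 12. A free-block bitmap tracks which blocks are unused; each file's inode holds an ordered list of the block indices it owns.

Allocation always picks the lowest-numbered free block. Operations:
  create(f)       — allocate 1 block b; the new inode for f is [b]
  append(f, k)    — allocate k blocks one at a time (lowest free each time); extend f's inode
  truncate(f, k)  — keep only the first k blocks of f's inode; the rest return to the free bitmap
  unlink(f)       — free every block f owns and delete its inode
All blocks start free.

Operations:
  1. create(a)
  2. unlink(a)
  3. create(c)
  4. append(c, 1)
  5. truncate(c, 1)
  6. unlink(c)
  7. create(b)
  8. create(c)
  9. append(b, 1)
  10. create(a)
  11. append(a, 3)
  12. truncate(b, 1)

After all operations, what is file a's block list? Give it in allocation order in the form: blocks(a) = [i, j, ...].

blocks(a) = [3, 4, 5, 6]

  1. create(a)  ⇒  F............  {a→[0]}
  2. unlink(a)  ⇒  .............  {}
  3. create(c)  ⇒  F............  {c→[0]}
  4. append(c, 1)  ⇒  FF...........  {c→[0, 1]}
  5. truncate(c, 1)  ⇒  F............  {c→[0]}
  6. unlink(c)  ⇒  .............  {}
  7. create(b)  ⇒  F............  {b→[0]}
  8. create(c)  ⇒  FF...........  {b→[0]; c→[1]}
  9. append(b, 1)  ⇒  FFF..........  {b→[0, 2]; c→[1]}
  10. create(a)  ⇒  FFFF.........  {a→[3]; b→[0, 2]; c→[1]}
  11. append(a, 3)  ⇒  FFFFFFF......  {a→[3, 4, 5, 6]; b→[0, 2]; c→[1]}
  12. truncate(b, 1)  ⇒  FF.FFFF......  {a→[3, 4, 5, 6]; b→[0]; c→[1]}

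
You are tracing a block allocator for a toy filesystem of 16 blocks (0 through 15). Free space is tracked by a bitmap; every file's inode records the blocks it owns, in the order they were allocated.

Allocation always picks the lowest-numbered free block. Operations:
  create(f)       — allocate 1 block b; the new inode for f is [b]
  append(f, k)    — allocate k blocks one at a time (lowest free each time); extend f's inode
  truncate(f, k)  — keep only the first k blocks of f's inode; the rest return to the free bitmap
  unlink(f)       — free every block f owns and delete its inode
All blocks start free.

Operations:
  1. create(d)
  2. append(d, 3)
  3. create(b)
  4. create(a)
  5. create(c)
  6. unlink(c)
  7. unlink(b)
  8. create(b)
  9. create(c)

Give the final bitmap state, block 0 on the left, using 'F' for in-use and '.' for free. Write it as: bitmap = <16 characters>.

bitmap = FFFFFFF.........

  1. create(d)  ⇒  F...............  {d→[0]}
  2. append(d, 3)  ⇒  FFFF............  {d→[0, 1, 2, 3]}
  3. create(b)  ⇒  FFFFF...........  {b→[4]; d→[0, 1, 2, 3]}
  4. create(a)  ⇒  FFFFFF..........  {a→[5]; b→[4]; d→[0, 1, 2, 3]}
  5. create(c)  ⇒  FFFFFFF.........  {a→[5]; b→[4]; c→[6]; d→[0, 1, 2, 3]}
  6. unlink(c)  ⇒  FFFFFF..........  {a→[5]; b→[4]; d→[0, 1, 2, 3]}
  7. unlink(b)  ⇒  FFFF.F..........  {a→[5]; d→[0, 1, 2, 3]}
  8. create(b)  ⇒  FFFFFF..........  {a→[5]; b→[4]; d→[0, 1, 2, 3]}
  9. create(c)  ⇒  FFFFFFF.........  {a→[5]; b→[4]; c→[6]; d→[0, 1, 2, 3]}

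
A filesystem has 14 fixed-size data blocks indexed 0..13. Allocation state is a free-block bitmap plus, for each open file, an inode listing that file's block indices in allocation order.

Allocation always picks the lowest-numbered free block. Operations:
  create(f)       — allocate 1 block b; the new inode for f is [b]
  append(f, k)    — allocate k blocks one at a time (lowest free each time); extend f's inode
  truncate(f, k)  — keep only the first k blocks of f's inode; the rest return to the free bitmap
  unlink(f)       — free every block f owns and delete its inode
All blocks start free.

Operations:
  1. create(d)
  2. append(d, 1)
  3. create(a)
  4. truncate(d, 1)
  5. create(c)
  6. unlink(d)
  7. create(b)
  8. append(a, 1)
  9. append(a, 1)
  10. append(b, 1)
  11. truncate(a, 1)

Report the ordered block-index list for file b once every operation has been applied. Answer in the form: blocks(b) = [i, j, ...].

  1. create(d)  ⇒  F.............  {d→[0]}
  2. append(d, 1)  ⇒  FF............  {d→[0, 1]}
  3. create(a)  ⇒  FFF...........  {a→[2]; d→[0, 1]}
  4. truncate(d, 1)  ⇒  F.F...........  {a→[2]; d→[0]}
  5. create(c)  ⇒  FFF...........  {a→[2]; c→[1]; d→[0]}
  6. unlink(d)  ⇒  .FF...........  {a→[2]; c→[1]}
  7. create(b)  ⇒  FFF...........  {a→[2]; b→[0]; c→[1]}
  8. append(a, 1)  ⇒  FFFF..........  {a→[2, 3]; b→[0]; c→[1]}
  9. append(a, 1)  ⇒  FFFFF.........  {a→[2, 3, 4]; b→[0]; c→[1]}
  10. append(b, 1)  ⇒  FFFFFF........  {a→[2, 3, 4]; b→[0, 5]; c→[1]}
  11. truncate(a, 1)  ⇒  FFF..F........  {a→[2]; b→[0, 5]; c→[1]}

blocks(b) = [0, 5]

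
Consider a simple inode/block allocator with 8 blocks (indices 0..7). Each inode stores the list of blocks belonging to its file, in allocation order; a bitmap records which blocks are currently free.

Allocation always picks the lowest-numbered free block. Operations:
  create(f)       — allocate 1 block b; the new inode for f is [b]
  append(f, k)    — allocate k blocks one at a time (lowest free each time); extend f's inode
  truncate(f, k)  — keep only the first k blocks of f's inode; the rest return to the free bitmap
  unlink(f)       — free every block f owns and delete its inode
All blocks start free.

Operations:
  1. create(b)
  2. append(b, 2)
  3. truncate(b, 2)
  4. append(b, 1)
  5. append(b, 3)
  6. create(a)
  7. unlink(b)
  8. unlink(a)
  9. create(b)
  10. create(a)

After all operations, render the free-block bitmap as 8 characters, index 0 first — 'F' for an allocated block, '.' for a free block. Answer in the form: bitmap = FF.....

create(b): bitmap=F....... | b=[0]
append(b, 2): bitmap=FFF..... | b=[0, 1, 2]
truncate(b, 2): bitmap=FF...... | b=[0, 1]
append(b, 1): bitmap=FFF..... | b=[0, 1, 2]
append(b, 3): bitmap=FFFFFF.. | b=[0, 1, 2, 3, 4, 5]
create(a): bitmap=FFFFFFF. | a=[6] b=[0, 1, 2, 3, 4, 5]
unlink(b): bitmap=......F. | a=[6]
unlink(a): bitmap=........ | 
create(b): bitmap=F....... | b=[0]
create(a): bitmap=FF...... | a=[1] b=[0]

bitmap = FF......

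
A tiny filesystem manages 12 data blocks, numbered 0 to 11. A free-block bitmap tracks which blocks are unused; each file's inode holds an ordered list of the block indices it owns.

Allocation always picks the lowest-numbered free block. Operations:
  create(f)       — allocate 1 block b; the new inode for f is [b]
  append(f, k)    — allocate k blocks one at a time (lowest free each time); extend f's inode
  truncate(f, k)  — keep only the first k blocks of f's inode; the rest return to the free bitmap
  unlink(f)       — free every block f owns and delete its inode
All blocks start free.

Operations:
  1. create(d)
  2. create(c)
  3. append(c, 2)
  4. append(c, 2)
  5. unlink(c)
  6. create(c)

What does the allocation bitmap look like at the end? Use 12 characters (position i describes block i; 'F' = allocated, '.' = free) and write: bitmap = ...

bitmap = FF..........

  1. create(d)  ⇒  F...........  {d→[0]}
  2. create(c)  ⇒  FF..........  {c→[1]; d→[0]}
  3. append(c, 2)  ⇒  FFFF........  {c→[1, 2, 3]; d→[0]}
  4. append(c, 2)  ⇒  FFFFFF......  {c→[1, 2, 3, 4, 5]; d→[0]}
  5. unlink(c)  ⇒  F...........  {d→[0]}
  6. create(c)  ⇒  FF..........  {c→[1]; d→[0]}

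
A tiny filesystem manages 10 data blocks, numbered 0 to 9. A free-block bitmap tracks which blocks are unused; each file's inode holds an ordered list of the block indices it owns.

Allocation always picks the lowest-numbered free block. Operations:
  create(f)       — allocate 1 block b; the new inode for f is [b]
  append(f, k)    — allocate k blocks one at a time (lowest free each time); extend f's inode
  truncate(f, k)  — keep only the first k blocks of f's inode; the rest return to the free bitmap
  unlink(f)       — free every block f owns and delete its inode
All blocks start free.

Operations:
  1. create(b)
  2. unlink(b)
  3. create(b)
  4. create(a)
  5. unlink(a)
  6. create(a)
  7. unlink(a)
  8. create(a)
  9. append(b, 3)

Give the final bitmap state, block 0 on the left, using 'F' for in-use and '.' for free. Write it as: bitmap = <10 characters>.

[1] create(b) — b=0 (map F.........)
[2] unlink(b) —  (map ..........)
[3] create(b) — b=0 (map F.........)
[4] create(a) — a=1 b=0 (map FF........)
[5] unlink(a) — b=0 (map F.........)
[6] create(a) — a=1 b=0 (map FF........)
[7] unlink(a) — b=0 (map F.........)
[8] create(a) — a=1 b=0 (map FF........)
[9] append(b, 3) — a=1 b=0,2,3,4 (map FFFFF.....)

bitmap = FFFFF.....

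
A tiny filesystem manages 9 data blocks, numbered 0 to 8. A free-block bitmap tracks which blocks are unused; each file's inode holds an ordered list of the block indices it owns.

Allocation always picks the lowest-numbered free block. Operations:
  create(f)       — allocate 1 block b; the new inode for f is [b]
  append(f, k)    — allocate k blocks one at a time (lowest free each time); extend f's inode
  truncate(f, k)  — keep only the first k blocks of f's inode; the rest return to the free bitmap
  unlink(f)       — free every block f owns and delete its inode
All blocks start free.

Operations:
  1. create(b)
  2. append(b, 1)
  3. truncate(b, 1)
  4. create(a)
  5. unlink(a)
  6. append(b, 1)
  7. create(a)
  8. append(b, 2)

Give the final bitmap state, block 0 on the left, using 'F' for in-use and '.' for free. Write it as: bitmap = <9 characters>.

bitmap = FFFFF....

  1. create(b)  ⇒  F........  {b→[0]}
  2. append(b, 1)  ⇒  FF.......  {b→[0, 1]}
  3. truncate(b, 1)  ⇒  F........  {b→[0]}
  4. create(a)  ⇒  FF.......  {a→[1]; b→[0]}
  5. unlink(a)  ⇒  F........  {b→[0]}
  6. append(b, 1)  ⇒  FF.......  {b→[0, 1]}
  7. create(a)  ⇒  FFF......  {a→[2]; b→[0, 1]}
  8. append(b, 2)  ⇒  FFFFF....  {a→[2]; b→[0, 1, 3, 4]}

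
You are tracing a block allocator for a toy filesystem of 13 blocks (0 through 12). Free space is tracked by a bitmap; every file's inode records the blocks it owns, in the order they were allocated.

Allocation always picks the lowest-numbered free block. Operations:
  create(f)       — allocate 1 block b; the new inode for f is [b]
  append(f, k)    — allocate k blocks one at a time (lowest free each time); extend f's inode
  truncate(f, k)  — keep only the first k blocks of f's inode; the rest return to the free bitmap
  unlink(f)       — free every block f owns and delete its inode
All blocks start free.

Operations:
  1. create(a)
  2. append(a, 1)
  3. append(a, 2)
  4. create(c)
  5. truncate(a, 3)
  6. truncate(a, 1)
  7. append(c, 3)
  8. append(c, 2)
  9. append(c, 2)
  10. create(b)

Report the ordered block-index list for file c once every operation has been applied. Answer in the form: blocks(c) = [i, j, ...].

  1. create(a)  ⇒  F............  {a→[0]}
  2. append(a, 1)  ⇒  FF...........  {a→[0, 1]}
  3. append(a, 2)  ⇒  FFFF.........  {a→[0, 1, 2, 3]}
  4. create(c)  ⇒  FFFFF........  {a→[0, 1, 2, 3]; c→[4]}
  5. truncate(a, 3)  ⇒  FFF.F........  {a→[0, 1, 2]; c→[4]}
  6. truncate(a, 1)  ⇒  F...F........  {a→[0]; c→[4]}
  7. append(c, 3)  ⇒  FFFFF........  {a→[0]; c→[4, 1, 2, 3]}
  8. append(c, 2)  ⇒  FFFFFFF......  {a→[0]; c→[4, 1, 2, 3, 5, 6]}
  9. append(c, 2)  ⇒  FFFFFFFFF....  {a→[0]; c→[4, 1, 2, 3, 5, 6, 7, 8]}
  10. create(b)  ⇒  FFFFFFFFFF...  {a→[0]; b→[9]; c→[4, 1, 2, 3, 5, 6, 7, 8]}

blocks(c) = [4, 1, 2, 3, 5, 6, 7, 8]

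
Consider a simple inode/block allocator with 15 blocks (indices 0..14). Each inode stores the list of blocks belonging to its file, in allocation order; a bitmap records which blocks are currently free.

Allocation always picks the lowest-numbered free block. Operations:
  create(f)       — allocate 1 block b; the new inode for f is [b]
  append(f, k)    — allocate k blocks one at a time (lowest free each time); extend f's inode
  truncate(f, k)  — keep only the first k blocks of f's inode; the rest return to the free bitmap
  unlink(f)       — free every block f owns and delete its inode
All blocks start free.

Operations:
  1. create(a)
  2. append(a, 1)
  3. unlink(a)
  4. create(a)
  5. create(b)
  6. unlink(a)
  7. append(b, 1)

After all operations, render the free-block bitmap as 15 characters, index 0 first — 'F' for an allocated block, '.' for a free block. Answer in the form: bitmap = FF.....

bitmap = FF.............

  1. create(a)  ⇒  F..............  {a→[0]}
  2. append(a, 1)  ⇒  FF.............  {a→[0, 1]}
  3. unlink(a)  ⇒  ...............  {}
  4. create(a)  ⇒  F..............  {a→[0]}
  5. create(b)  ⇒  FF.............  {a→[0]; b→[1]}
  6. unlink(a)  ⇒  .F.............  {b→[1]}
  7. append(b, 1)  ⇒  FF.............  {b→[1, 0]}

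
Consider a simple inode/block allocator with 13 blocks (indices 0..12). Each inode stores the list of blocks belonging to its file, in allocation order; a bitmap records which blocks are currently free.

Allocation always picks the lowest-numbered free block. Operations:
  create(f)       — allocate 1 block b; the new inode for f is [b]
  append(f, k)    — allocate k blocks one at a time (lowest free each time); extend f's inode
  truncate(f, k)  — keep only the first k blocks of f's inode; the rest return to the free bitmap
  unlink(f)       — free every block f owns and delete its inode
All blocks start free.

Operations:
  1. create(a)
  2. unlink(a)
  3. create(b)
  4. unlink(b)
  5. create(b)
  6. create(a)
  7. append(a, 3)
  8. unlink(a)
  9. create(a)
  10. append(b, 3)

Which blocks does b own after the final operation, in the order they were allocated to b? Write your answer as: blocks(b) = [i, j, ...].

blocks(b) = [0, 2, 3, 4]

after create(a) → a:[0]  free=[F............]
after unlink(a) →   free=[.............]
after create(b) → b:[0]  free=[F............]
after unlink(b) →   free=[.............]
after create(b) → b:[0]  free=[F............]
after create(a) → a:[1], b:[0]  free=[FF...........]
after append(a, 3) → a:[1, 2, 3, 4], b:[0]  free=[FFFFF........]
after unlink(a) → b:[0]  free=[F............]
after create(a) → a:[1], b:[0]  free=[FF...........]
after append(b, 3) → a:[1], b:[0, 2, 3, 4]  free=[FFFFF........]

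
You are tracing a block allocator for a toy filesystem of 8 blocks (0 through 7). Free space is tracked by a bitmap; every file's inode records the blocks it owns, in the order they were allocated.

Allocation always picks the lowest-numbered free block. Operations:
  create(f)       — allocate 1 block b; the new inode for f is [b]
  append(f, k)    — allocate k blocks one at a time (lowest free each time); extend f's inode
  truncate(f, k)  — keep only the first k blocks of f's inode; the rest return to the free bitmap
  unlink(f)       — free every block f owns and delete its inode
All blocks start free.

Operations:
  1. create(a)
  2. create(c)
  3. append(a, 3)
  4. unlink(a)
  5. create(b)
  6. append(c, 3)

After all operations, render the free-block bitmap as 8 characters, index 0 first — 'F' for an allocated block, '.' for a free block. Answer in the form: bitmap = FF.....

  1. create(a)  ⇒  F.......  {a→[0]}
  2. create(c)  ⇒  FF......  {a→[0]; c→[1]}
  3. append(a, 3)  ⇒  FFFFF...  {a→[0, 2, 3, 4]; c→[1]}
  4. unlink(a)  ⇒  .F......  {c→[1]}
  5. create(b)  ⇒  FF......  {b→[0]; c→[1]}
  6. append(c, 3)  ⇒  FFFFF...  {b→[0]; c→[1, 2, 3, 4]}

bitmap = FFFFF...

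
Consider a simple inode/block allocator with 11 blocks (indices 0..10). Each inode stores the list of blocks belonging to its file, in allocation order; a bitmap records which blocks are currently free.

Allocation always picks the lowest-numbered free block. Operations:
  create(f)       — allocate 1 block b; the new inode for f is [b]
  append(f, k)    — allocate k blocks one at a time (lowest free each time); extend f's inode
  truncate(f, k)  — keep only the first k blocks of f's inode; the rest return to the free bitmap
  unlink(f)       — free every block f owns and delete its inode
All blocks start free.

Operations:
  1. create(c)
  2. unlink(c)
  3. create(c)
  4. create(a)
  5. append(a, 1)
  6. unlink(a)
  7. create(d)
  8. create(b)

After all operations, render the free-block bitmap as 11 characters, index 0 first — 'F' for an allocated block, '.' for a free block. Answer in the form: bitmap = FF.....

after create(c) → c:[0]  free=[F..........]
after unlink(c) →   free=[...........]
after create(c) → c:[0]  free=[F..........]
after create(a) → a:[1], c:[0]  free=[FF.........]
after append(a, 1) → a:[1, 2], c:[0]  free=[FFF........]
after unlink(a) → c:[0]  free=[F..........]
after create(d) → c:[0], d:[1]  free=[FF.........]
after create(b) → b:[2], c:[0], d:[1]  free=[FFF........]

bitmap = FFF........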